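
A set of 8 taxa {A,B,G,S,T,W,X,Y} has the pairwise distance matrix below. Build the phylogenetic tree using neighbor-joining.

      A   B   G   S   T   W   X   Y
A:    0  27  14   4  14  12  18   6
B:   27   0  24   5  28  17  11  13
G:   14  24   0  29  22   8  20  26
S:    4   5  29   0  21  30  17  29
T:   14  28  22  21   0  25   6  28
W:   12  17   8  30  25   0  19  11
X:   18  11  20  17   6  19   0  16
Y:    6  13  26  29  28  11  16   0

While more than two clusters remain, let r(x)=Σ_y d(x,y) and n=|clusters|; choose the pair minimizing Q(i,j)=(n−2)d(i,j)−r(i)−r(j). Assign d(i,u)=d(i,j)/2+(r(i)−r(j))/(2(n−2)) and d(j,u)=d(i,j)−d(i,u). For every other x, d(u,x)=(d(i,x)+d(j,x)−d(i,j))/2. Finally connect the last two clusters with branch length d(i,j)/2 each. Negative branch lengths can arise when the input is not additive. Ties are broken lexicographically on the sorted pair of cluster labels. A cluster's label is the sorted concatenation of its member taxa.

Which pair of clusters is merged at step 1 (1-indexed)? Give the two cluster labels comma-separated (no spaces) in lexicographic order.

iteration 1: select B,S (d=5, Q=-230); attach at lengths (5/3, 10/3); label the merged cluster BS
  updated: d(A,BS)=13, d(BS,G)=24, d(BS,T)=22, d(BS,W)=21, d(BS,X)=23/2, d(BS,Y)=37/2
iteration 2: select T,X (d=6, Q=-355/2); attach at lengths (113/20, 7/20); label the merged cluster TX
  updated: d(A,TX)=13, d(BS,TX)=55/4, d(G,TX)=18, d(TX,W)=19, d(TX,Y)=19
iteration 3: select G,W (d=8, Q=-129); attach at lengths (51/8, 13/8); label the merged cluster GW
  updated: d(A,GW)=9, d(BS,GW)=37/2, d(GW,TX)=29/2, d(GW,Y)=29/2
iteration 4: select BS,TX (d=55/4, Q=-331/4); attach at lengths (179/24, 151/24); label the merged cluster BSTX
  updated: d(A,BSTX)=49/8, d(BSTX,GW)=77/8, d(BSTX,Y)=95/8
iteration 5: select A,Y (d=6, Q=-83/2); attach at lengths (3/16, 93/16); label the merged cluster AY
  updated: d(AY,BSTX)=6, d(AY,GW)=35/4
iteration 6: select AY,BSTX (d=6, Q=-195/8); attach at lengths (41/16, 55/16); label the merged cluster ABSTXY
  updated: d(ABSTXY,GW)=99/16
iteration 7: select ABSTXY,GW (d=99/16); attach at lengths (99/32, 99/32); label the merged cluster ABGSTWXY
final tree: (((A:3/16,Y:93/16):41/16,((B:5/3,S:10/3):179/24,(T:113/20,X:7/20):151/24):55/16):99/32,(G:51/8,W:13/8):99/32)
total length: 815/16

B,S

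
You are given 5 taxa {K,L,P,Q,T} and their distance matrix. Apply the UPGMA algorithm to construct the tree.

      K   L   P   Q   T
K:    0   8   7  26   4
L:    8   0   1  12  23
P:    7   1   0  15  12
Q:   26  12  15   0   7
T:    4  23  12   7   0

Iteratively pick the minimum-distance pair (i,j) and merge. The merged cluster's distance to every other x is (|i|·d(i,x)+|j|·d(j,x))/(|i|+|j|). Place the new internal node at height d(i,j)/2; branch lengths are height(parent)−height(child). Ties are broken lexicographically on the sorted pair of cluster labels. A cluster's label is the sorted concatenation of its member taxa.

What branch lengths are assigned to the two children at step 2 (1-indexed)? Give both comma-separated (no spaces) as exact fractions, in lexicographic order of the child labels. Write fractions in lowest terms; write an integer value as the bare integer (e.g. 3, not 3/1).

iteration 1: select L,P (d=1); attach at lengths (1/2, 1/2); label the merged cluster LP
  updated: d(K,LP)=15/2, d(LP,Q)=27/2, d(LP,T)=35/2
iteration 2: select K,T (d=4); attach at lengths (2, 2); label the merged cluster KT
  updated: d(KT,LP)=25/2, d(KT,Q)=33/2
iteration 3: select KT,LP (d=25/2); attach at lengths (17/4, 23/4); label the merged cluster KLPT
  updated: d(KLPT,Q)=15
iteration 4: select KLPT,Q (d=15); attach at lengths (5/4, 15/2); label the merged cluster KLPQT
final tree: (((K:2,T:2):17/4,(L:1/2,P:1/2):23/4):5/4,Q:15/2)
total length: 95/4

2,2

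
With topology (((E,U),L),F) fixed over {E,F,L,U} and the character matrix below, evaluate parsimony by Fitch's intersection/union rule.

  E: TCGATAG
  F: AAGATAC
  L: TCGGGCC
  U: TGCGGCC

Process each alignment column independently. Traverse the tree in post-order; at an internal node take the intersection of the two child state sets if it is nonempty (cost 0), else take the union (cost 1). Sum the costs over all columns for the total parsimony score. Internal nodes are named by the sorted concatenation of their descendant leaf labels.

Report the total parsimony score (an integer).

11

EU@0: {T} ∩ {T} = {T} (intersection, +0)
ELU@0: {T} ∩ {T} = {T} (intersection, +0)
EFLU@0: {T} ∪ {A} = {A,T} (union, +1)
EU@1: {C} ∪ {G} = {C,G} (union, +1)
ELU@1: {C,G} ∩ {C} = {C} (intersection, +0)
EFLU@1: {C} ∪ {A} = {A,C} (union, +1)
EU@2: {G} ∪ {C} = {C,G} (union, +1)
ELU@2: {C,G} ∩ {G} = {G} (intersection, +0)
EFLU@2: {G} ∩ {G} = {G} (intersection, +0)
EU@3: {A} ∪ {G} = {A,G} (union, +1)
ELU@3: {A,G} ∩ {G} = {G} (intersection, +0)
EFLU@3: {G} ∪ {A} = {A,G} (union, +1)
EU@4: {T} ∪ {G} = {G,T} (union, +1)
ELU@4: {G,T} ∩ {G} = {G} (intersection, +0)
EFLU@4: {G} ∪ {T} = {G,T} (union, +1)
EU@5: {A} ∪ {C} = {A,C} (union, +1)
ELU@5: {A,C} ∩ {C} = {C} (intersection, +0)
EFLU@5: {C} ∪ {A} = {A,C} (union, +1)
EU@6: {G} ∪ {C} = {C,G} (union, +1)
ELU@6: {C,G} ∩ {C} = {C} (intersection, +0)
EFLU@6: {C} ∩ {C} = {C} (intersection, +0)
per-site changes: [1, 2, 1, 2, 2, 2, 1]; total = 11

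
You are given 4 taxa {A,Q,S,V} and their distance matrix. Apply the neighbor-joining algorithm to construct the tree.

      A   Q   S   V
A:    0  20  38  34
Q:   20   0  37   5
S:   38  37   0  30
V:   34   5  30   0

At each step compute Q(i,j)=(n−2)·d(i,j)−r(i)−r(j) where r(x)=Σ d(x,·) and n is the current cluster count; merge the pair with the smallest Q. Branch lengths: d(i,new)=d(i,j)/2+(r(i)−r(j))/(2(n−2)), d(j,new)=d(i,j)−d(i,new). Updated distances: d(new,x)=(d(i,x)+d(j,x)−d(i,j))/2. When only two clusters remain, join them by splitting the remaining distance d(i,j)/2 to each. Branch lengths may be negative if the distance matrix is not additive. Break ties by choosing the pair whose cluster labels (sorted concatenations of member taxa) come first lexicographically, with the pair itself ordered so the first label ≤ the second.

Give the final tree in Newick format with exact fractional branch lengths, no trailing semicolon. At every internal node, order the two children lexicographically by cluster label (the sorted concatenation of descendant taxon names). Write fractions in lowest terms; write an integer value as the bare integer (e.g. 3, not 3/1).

iteration 1: select A,S (d=38, Q=-121); attach at lengths (63/4, 89/4); label the merged cluster AS
  updated: d(AS,Q)=19/2, d(AS,V)=13
iteration 2: select AS,Q (d=19/2, Q=-55/2); attach at lengths (35/4, 3/4); label the merged cluster AQS
  updated: d(AQS,V)=17/4
iteration 3: select AQS,V (d=17/4); attach at lengths (17/8, 17/8); label the merged cluster AQSV
final tree: (((A:63/4,S:89/4):35/4,Q:3/4):17/8,V:17/8)
total length: 207/4

(((A:63/4,S:89/4):35/4,Q:3/4):17/8,V:17/8)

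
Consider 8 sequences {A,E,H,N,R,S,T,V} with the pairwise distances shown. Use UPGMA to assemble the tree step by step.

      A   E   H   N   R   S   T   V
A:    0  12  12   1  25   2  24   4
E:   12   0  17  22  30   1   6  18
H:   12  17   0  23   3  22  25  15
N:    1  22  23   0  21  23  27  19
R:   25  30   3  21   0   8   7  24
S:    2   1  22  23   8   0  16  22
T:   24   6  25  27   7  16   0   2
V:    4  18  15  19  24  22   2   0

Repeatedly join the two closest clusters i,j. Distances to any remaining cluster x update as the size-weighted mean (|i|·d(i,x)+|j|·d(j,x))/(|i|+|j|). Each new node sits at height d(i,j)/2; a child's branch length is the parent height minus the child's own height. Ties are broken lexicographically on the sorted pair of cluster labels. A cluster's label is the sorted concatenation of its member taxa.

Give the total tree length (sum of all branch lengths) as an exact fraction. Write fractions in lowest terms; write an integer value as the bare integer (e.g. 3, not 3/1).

step 1: merge (A,N) at d=1; branch lengths A→1/2, N→1/2; new cluster AN
  updated: d(AN,E)=17, d(AN,H)=35/2, d(AN,R)=23, d(AN,S)=25/2, d(AN,T)=51/2, d(AN,V)=23/2
step 2: merge (E,S) at d=1; branch lengths E→1/2, S→1/2; new cluster ES
  updated: d(AN,ES)=59/4, d(ES,H)=39/2, d(ES,R)=19, d(ES,T)=11, d(ES,V)=20
step 3: merge (T,V) at d=2; branch lengths T→1, V→1; new cluster TV
  updated: d(AN,TV)=37/2, d(ES,TV)=31/2, d(H,TV)=20, d(R,TV)=31/2
step 4: merge (H,R) at d=3; branch lengths H→3/2, R→3/2; new cluster HR
  updated: d(AN,HR)=81/4, d(ES,HR)=77/4, d(HR,TV)=71/4
step 5: merge (AN,ES) at d=59/4; branch lengths AN→55/8, ES→55/8; new cluster AENS
  updated: d(AENS,HR)=79/4, d(AENS,TV)=17
step 6: merge (AENS,TV) at d=17; branch lengths AENS→9/8, TV→15/2; new cluster AENSTV
  updated: d(AENSTV,HR)=229/12
step 7: merge (AENSTV,HR) at d=229/12; branch lengths AENSTV→25/24, HR→193/24; new cluster AEHNRSTV
final tree: ((((A:1/2,N:1/2):55/8,(E:1/2,S:1/2):55/8):9/8,(T:1,V:1):15/2):25/24,(H:3/2,R:3/2):193/24)
total length: 923/24

923/24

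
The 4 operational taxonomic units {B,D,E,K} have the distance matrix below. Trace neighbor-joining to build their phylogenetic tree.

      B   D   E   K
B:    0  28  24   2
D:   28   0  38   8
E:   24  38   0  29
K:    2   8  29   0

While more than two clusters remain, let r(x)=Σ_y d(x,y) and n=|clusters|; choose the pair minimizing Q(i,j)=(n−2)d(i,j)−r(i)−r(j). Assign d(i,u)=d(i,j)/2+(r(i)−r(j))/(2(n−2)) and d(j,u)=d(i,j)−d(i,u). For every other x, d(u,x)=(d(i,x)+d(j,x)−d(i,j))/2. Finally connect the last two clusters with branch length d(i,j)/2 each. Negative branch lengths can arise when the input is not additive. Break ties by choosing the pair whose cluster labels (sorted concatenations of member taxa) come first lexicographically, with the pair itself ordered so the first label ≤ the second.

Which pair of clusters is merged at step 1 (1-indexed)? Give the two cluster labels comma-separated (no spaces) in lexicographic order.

1. join B+E (d=24, Q=-97) ⇒ BE; edges |B|=11/4, |E|=85/4
  updated: d(BE,D)=21, d(BE,K)=7/2
2. join BE+D (d=21, Q=-65/2) ⇒ BDE; edges |BE|=33/4, |D|=51/4
  updated: d(BDE,K)=-19/4
3. join BDE+K (d=-19/4) ⇒ BDEK; edges |BDE|=-19/8, |K|=-19/8
final tree: (((B:11/4,E:85/4):33/4,D:51/4):-19/8,K:-19/8)
total length: 161/4

B,E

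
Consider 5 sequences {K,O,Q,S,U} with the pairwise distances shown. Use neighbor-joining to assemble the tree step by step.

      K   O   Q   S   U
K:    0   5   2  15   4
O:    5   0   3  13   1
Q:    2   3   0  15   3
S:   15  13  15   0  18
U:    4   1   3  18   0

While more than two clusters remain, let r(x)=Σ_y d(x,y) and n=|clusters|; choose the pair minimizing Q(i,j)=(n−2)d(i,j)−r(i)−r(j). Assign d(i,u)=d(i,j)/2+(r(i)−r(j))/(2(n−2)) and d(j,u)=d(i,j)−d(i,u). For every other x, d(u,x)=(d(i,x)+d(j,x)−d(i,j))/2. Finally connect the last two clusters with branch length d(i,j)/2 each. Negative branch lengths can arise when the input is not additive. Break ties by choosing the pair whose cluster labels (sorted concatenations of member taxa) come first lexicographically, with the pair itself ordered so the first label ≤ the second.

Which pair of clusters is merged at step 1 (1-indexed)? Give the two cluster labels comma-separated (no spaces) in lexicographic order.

O,U

iteration 1: select O,U (d=1, Q=-45); attach at lengths (-1/6, 7/6); label the merged cluster OU
  updated: d(K,OU)=4, d(OU,Q)=5/2, d(OU,S)=15
iteration 2: select K,Q (d=2, Q=-73/2); attach at lengths (11/8, 5/8); label the merged cluster KQ
  updated: d(KQ,OU)=9/4, d(KQ,S)=14
iteration 3: select KQ,OU (d=9/4, Q=-125/4); attach at lengths (5/8, 13/8); label the merged cluster KOQU
  updated: d(KOQU,S)=107/8
iteration 4: select KOQU,S (d=107/8); attach at lengths (107/16, 107/16); label the merged cluster KOQSU
final tree: (((K:11/8,Q:5/8):5/8,(O:-1/6,U:7/6):13/8):107/16,S:107/16)
total length: 149/8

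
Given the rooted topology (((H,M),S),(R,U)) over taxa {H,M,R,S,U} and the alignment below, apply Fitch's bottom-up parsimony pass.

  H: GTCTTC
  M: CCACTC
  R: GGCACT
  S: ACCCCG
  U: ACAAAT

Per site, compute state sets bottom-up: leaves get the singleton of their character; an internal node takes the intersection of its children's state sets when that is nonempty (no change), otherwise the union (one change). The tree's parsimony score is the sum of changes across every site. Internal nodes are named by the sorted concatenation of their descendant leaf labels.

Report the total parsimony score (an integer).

13

HM@0: {G} ∪ {C} = {C,G} (union, +1)
HMS@0: {C,G} ∪ {A} = {A,C,G} (union, +1)
RU@0: {G} ∪ {A} = {A,G} (union, +1)
HMRSU@0: {A,C,G} ∩ {A,G} = {A,G} (intersection, +0)
HM@1: {T} ∪ {C} = {C,T} (union, +1)
HMS@1: {C,T} ∩ {C} = {C} (intersection, +0)
RU@1: {G} ∪ {C} = {C,G} (union, +1)
HMRSU@1: {C} ∩ {C,G} = {C} (intersection, +0)
HM@2: {C} ∪ {A} = {A,C} (union, +1)
HMS@2: {A,C} ∩ {C} = {C} (intersection, +0)
RU@2: {C} ∪ {A} = {A,C} (union, +1)
HMRSU@2: {C} ∩ {A,C} = {C} (intersection, +0)
HM@3: {T} ∪ {C} = {C,T} (union, +1)
HMS@3: {C,T} ∩ {C} = {C} (intersection, +0)
RU@3: {A} ∩ {A} = {A} (intersection, +0)
HMRSU@3: {C} ∪ {A} = {A,C} (union, +1)
HM@4: {T} ∩ {T} = {T} (intersection, +0)
HMS@4: {T} ∪ {C} = {C,T} (union, +1)
RU@4: {C} ∪ {A} = {A,C} (union, +1)
HMRSU@4: {C,T} ∩ {A,C} = {C} (intersection, +0)
HM@5: {C} ∩ {C} = {C} (intersection, +0)
HMS@5: {C} ∪ {G} = {C,G} (union, +1)
RU@5: {T} ∩ {T} = {T} (intersection, +0)
HMRSU@5: {C,G} ∪ {T} = {C,G,T} (union, +1)
per-site changes: [3, 2, 2, 2, 2, 2]; total = 13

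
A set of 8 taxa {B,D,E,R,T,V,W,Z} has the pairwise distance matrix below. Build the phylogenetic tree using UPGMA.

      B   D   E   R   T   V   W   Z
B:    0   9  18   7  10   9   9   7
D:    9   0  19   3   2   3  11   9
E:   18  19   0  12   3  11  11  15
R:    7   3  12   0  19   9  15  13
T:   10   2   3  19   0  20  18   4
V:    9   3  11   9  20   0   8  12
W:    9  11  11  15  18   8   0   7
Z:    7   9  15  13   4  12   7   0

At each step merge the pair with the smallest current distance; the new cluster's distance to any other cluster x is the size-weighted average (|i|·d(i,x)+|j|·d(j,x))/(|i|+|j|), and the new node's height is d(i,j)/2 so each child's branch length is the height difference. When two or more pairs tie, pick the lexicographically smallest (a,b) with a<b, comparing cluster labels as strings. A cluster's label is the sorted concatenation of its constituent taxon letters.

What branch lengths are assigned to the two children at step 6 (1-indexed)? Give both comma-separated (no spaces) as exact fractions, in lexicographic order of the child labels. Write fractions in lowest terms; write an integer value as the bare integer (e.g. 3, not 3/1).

11/2,3/2

1. join D+T (d=2) ⇒ DT; edges |D|=1, |T|=1
  updated: d(B,DT)=19/2, d(DT,E)=11, d(DT,R)=11, d(DT,V)=23/2, d(DT,W)=29/2, d(DT,Z)=13/2
2. join DT+Z (d=13/2) ⇒ DTZ; edges |DT|=9/4, |Z|=13/4
  updated: d(B,DTZ)=26/3, d(DTZ,E)=37/3, d(DTZ,R)=35/3, d(DTZ,V)=35/3, d(DTZ,W)=12
3. join B+R (d=7) ⇒ BR; edges |B|=7/2, |R|=7/2
  updated: d(BR,DTZ)=61/6, d(BR,E)=15, d(BR,V)=9, d(BR,W)=12
4. join V+W (d=8) ⇒ VW; edges |V|=4, |W|=4
  updated: d(BR,VW)=21/2, d(DTZ,VW)=71/6, d(E,VW)=11
5. join BR+DTZ (d=61/6) ⇒ BDRTZ; edges |BR|=19/12, |DTZ|=11/6
  updated: d(BDRTZ,E)=67/5, d(BDRTZ,VW)=113/10
6. join E+VW (d=11) ⇒ EVW; edges |E|=11/2, |VW|=3/2
  updated: d(BDRTZ,EVW)=12
7. join BDRTZ+EVW (d=12) ⇒ BDERTVWZ; edges |BDRTZ|=11/12, |EVW|=1/2
final tree: (((B:7/2,R:7/2):19/12,((D:1,T:1):9/4,Z:13/4):11/6):11/12,(E:11/2,(V:4,W:4):3/2):1/2)
total length: 103/3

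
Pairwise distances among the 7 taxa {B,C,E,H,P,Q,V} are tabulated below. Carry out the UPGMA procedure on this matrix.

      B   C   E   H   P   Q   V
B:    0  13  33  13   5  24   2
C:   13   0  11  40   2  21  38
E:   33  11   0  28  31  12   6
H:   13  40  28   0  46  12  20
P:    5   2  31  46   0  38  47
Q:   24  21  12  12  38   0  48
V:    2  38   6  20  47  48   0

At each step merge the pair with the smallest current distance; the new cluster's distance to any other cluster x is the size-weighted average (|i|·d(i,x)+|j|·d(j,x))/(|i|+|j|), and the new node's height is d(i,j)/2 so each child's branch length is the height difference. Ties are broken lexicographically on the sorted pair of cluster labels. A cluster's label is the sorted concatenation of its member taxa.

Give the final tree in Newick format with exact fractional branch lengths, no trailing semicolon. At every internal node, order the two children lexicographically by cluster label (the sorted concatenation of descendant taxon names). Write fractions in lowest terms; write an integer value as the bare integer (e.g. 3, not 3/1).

((((B:1,V:1):29/4,H:33/4):13/3,(E:6,Q:6):79/12):23/12,(C:1,P:1):27/2)

iteration 1: select B,V (d=2); attach at lengths (1, 1); label the merged cluster BV
  updated: d(BV,C)=51/2, d(BV,E)=39/2, d(BV,H)=33/2, d(BV,P)=26, d(BV,Q)=36
iteration 2: select C,P (d=2); attach at lengths (1, 1); label the merged cluster CP
  updated: d(BV,CP)=103/4, d(CP,E)=21, d(CP,H)=43, d(CP,Q)=59/2
iteration 3: select E,Q (d=12); attach at lengths (6, 6); label the merged cluster EQ
  updated: d(BV,EQ)=111/4, d(CP,EQ)=101/4, d(EQ,H)=20
iteration 4: select BV,H (d=33/2); attach at lengths (29/4, 33/4); label the merged cluster BHV
  updated: d(BHV,CP)=63/2, d(BHV,EQ)=151/6
iteration 5: select BHV,EQ (d=151/6); attach at lengths (13/3, 79/12); label the merged cluster BEHQV
  updated: d(BEHQV,CP)=29
iteration 6: select BEHQV,CP (d=29); attach at lengths (23/12, 27/2); label the merged cluster BCEHPQV
final tree: ((((B:1,V:1):29/4,H:33/4):13/3,(E:6,Q:6):79/12):23/12,(C:1,P:1):27/2)
total length: 347/6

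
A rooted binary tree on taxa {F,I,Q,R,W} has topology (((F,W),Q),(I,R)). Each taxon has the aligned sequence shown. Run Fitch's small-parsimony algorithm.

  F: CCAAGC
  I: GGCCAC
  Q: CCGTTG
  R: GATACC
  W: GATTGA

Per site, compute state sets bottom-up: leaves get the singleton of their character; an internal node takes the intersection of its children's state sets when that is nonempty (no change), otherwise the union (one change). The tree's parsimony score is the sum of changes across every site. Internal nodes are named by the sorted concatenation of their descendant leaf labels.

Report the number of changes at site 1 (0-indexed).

FW@0: {C} ∪ {G} = {C,G} (union, +1)
FQW@0: {C,G} ∩ {C} = {C} (intersection, +0)
IR@0: {G} ∩ {G} = {G} (intersection, +0)
FIQRW@0: {C} ∪ {G} = {C,G} (union, +1)
FW@1: {C} ∪ {A} = {A,C} (union, +1)
FQW@1: {A,C} ∩ {C} = {C} (intersection, +0)
IR@1: {G} ∪ {A} = {A,G} (union, +1)
FIQRW@1: {C} ∪ {A,G} = {A,C,G} (union, +1)
FW@2: {A} ∪ {T} = {A,T} (union, +1)
FQW@2: {A,T} ∪ {G} = {A,G,T} (union, +1)
IR@2: {C} ∪ {T} = {C,T} (union, +1)
FIQRW@2: {A,G,T} ∩ {C,T} = {T} (intersection, +0)
FW@3: {A} ∪ {T} = {A,T} (union, +1)
FQW@3: {A,T} ∩ {T} = {T} (intersection, +0)
IR@3: {C} ∪ {A} = {A,C} (union, +1)
FIQRW@3: {T} ∪ {A,C} = {A,C,T} (union, +1)
FW@4: {G} ∩ {G} = {G} (intersection, +0)
FQW@4: {G} ∪ {T} = {G,T} (union, +1)
IR@4: {A} ∪ {C} = {A,C} (union, +1)
FIQRW@4: {G,T} ∪ {A,C} = {A,C,G,T} (union, +1)
FW@5: {C} ∪ {A} = {A,C} (union, +1)
FQW@5: {A,C} ∪ {G} = {A,C,G} (union, +1)
IR@5: {C} ∩ {C} = {C} (intersection, +0)
FIQRW@5: {A,C,G} ∩ {C} = {C} (intersection, +0)
per-site changes: [2, 3, 3, 3, 3, 2]; total = 16

3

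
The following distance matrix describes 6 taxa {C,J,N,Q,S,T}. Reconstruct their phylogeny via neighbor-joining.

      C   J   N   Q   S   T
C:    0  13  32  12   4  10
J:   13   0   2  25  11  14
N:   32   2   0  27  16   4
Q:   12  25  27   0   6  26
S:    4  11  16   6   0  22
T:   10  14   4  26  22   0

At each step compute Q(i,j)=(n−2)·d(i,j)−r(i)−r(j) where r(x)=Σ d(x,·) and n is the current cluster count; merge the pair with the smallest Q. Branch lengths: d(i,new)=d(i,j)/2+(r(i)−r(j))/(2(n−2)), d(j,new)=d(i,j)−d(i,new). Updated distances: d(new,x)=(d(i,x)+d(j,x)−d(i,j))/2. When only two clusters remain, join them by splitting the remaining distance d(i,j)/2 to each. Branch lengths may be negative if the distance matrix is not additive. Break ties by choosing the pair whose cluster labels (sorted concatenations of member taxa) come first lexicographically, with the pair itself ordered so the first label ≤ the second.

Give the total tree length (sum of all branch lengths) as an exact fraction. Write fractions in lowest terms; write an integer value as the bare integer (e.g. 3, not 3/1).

507/16

1. join N+T (d=4, Q=-141) ⇒ NT; edges |N|=21/8, |T|=11/8
  updated: d(C,NT)=19, d(J,NT)=6, d(NT,Q)=49/2, d(NT,S)=17
2. join J+NT (d=6, Q=-207/2) ⇒ JNT; edges |J|=13/12, |NT|=59/12
  updated: d(C,JNT)=13, d(JNT,Q)=87/4, d(JNT,S)=11
3. join C+JNT (d=13, Q=-195/4) ⇒ CJNT; edges |C|=37/16, |JNT|=171/16
  updated: d(CJNT,Q)=83/8, d(CJNT,S)=1
4. join CJNT+Q (d=83/8, Q=-139/8) ⇒ CJNQT; edges |CJNT|=43/16, |Q|=123/16
  updated: d(CJNQT,S)=-27/16
5. join CJNQT+S (d=-27/16) ⇒ CJNQST; edges |CJNQT|=-27/32, |S|=-27/32
final tree: (((C:37/16,(J:13/12,(N:21/8,T:11/8):59/12):171/16):43/16,Q:123/16):-27/32,S:-27/32)
total length: 507/16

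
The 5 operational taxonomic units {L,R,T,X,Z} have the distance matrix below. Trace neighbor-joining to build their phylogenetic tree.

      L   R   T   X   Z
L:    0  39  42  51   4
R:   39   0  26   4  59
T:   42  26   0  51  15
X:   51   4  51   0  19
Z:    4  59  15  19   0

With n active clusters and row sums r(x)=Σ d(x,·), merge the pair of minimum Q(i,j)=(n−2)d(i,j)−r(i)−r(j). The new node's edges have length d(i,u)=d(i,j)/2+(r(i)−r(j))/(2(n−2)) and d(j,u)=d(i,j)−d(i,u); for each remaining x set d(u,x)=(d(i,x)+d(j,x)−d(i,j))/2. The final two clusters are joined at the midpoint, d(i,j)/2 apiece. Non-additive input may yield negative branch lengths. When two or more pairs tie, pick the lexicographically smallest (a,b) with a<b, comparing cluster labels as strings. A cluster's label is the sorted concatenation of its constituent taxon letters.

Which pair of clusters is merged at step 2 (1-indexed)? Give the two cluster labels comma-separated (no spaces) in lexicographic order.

1. join R+X (d=4, Q=-241) ⇒ RX; edges |R|=5/2, |X|=3/2
  updated: d(L,RX)=43, d(RX,T)=73/2, d(RX,Z)=37
2. join L+Z (d=4, Q=-137) ⇒ LZ; edges |L|=41/4, |Z|=-25/4
  updated: d(LZ,RX)=38, d(LZ,T)=53/2
3. join LZ+RX (d=38, Q=-101) ⇒ LRXZ; edges |LZ|=14, |RX|=24
  updated: d(LRXZ,T)=25/2
4. join LRXZ+T (d=25/2) ⇒ LRTXZ; edges |LRXZ|=25/4, |T|=25/4
final tree: (((L:41/4,Z:-25/4):14,(R:5/2,X:3/2):24):25/4,T:25/4)
total length: 117/2

L,Z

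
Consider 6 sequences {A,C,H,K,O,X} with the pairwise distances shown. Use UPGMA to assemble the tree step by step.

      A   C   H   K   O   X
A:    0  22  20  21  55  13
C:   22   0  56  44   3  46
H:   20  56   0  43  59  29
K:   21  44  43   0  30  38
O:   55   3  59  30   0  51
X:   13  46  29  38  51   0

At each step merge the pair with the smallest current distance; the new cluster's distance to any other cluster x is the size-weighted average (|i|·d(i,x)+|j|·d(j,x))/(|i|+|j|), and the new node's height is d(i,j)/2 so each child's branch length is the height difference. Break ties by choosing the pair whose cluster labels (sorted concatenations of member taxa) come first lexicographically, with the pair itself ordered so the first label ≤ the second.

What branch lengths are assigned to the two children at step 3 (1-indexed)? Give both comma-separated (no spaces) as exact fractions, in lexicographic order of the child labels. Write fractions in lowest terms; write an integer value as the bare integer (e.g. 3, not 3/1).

step 1: merge (C,O) at d=3; branch lengths C→3/2, O→3/2; new cluster CO
  updated: d(A,CO)=77/2, d(CO,H)=115/2, d(CO,K)=37, d(CO,X)=97/2
step 2: merge (A,X) at d=13; branch lengths A→13/2, X→13/2; new cluster AX
  updated: d(AX,CO)=87/2, d(AX,H)=49/2, d(AX,K)=59/2
step 3: merge (AX,H) at d=49/2; branch lengths AX→23/4, H→49/4; new cluster AHX
  updated: d(AHX,CO)=289/6, d(AHX,K)=34
step 4: merge (AHX,K) at d=34; branch lengths AHX→19/4, K→17; new cluster AHKX
  updated: d(AHKX,CO)=363/8
step 5: merge (AHKX,CO) at d=363/8; branch lengths AHKX→91/16, CO→339/16; new cluster ACHKOX
final tree: ((((A:13/2,X:13/2):23/4,H:49/4):19/4,K:17):91/16,(C:3/2,O:3/2):339/16)
total length: 661/8

23/4,49/4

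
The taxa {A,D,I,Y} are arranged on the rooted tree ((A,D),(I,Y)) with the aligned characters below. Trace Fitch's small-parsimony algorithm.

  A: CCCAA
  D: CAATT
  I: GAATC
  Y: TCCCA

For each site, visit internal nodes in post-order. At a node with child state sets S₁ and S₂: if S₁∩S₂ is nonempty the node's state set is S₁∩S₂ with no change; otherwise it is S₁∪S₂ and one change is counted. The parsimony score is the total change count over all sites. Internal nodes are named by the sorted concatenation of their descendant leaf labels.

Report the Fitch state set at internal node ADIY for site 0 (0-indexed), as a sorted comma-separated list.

AD@0: {C} ∩ {C} = {C} (intersection, +0)
IY@0: {G} ∪ {T} = {G,T} (union, +1)
ADIY@0: {C} ∪ {G,T} = {C,G,T} (union, +1)
AD@1: {C} ∪ {A} = {A,C} (union, +1)
IY@1: {A} ∪ {C} = {A,C} (union, +1)
ADIY@1: {A,C} ∩ {A,C} = {A,C} (intersection, +0)
AD@2: {C} ∪ {A} = {A,C} (union, +1)
IY@2: {A} ∪ {C} = {A,C} (union, +1)
ADIY@2: {A,C} ∩ {A,C} = {A,C} (intersection, +0)
AD@3: {A} ∪ {T} = {A,T} (union, +1)
IY@3: {T} ∪ {C} = {C,T} (union, +1)
ADIY@3: {A,T} ∩ {C,T} = {T} (intersection, +0)
AD@4: {A} ∪ {T} = {A,T} (union, +1)
IY@4: {C} ∪ {A} = {A,C} (union, +1)
ADIY@4: {A,T} ∩ {A,C} = {A} (intersection, +0)
per-site changes: [2, 2, 2, 2, 2]; total = 10

C,G,T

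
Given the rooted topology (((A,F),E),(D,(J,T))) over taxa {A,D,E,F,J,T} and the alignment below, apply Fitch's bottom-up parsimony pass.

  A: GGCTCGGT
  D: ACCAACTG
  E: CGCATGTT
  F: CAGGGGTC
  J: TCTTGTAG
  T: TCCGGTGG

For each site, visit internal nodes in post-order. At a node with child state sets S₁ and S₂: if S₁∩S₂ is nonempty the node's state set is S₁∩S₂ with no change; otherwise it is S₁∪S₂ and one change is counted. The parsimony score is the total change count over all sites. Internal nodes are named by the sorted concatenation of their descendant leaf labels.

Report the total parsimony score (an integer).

21

[col 0] AF: children A:{G}, F:{C} ∪→ {C,G}; cost 1
[col 0] AEF: children AF:{C,G}, E:{C} ∩→ {C}; cost 0
[col 0] JT: children J:{T}, T:{T} ∩→ {T}; cost 0
[col 0] DJT: children D:{A}, JT:{T} ∪→ {A,T}; cost 1
[col 0] ADEFJT: children AEF:{C}, DJT:{A,T} ∪→ {A,C,T}; cost 1
[col 1] AF: children A:{G}, F:{A} ∪→ {A,G}; cost 1
[col 1] AEF: children AF:{A,G}, E:{G} ∩→ {G}; cost 0
[col 1] JT: children J:{C}, T:{C} ∩→ {C}; cost 0
[col 1] DJT: children D:{C}, JT:{C} ∩→ {C}; cost 0
[col 1] ADEFJT: children AEF:{G}, DJT:{C} ∪→ {C,G}; cost 1
[col 2] AF: children A:{C}, F:{G} ∪→ {C,G}; cost 1
[col 2] AEF: children AF:{C,G}, E:{C} ∩→ {C}; cost 0
[col 2] JT: children J:{T}, T:{C} ∪→ {C,T}; cost 1
[col 2] DJT: children D:{C}, JT:{C,T} ∩→ {C}; cost 0
[col 2] ADEFJT: children AEF:{C}, DJT:{C} ∩→ {C}; cost 0
[col 3] AF: children A:{T}, F:{G} ∪→ {G,T}; cost 1
[col 3] AEF: children AF:{G,T}, E:{A} ∪→ {A,G,T}; cost 1
[col 3] JT: children J:{T}, T:{G} ∪→ {G,T}; cost 1
[col 3] DJT: children D:{A}, JT:{G,T} ∪→ {A,G,T}; cost 1
[col 3] ADEFJT: children AEF:{A,G,T}, DJT:{A,G,T} ∩→ {A,G,T}; cost 0
[col 4] AF: children A:{C}, F:{G} ∪→ {C,G}; cost 1
[col 4] AEF: children AF:{C,G}, E:{T} ∪→ {C,G,T}; cost 1
[col 4] JT: children J:{G}, T:{G} ∩→ {G}; cost 0
[col 4] DJT: children D:{A}, JT:{G} ∪→ {A,G}; cost 1
[col 4] ADEFJT: children AEF:{C,G,T}, DJT:{A,G} ∩→ {G}; cost 0
[col 5] AF: children A:{G}, F:{G} ∩→ {G}; cost 0
[col 5] AEF: children AF:{G}, E:{G} ∩→ {G}; cost 0
[col 5] JT: children J:{T}, T:{T} ∩→ {T}; cost 0
[col 5] DJT: children D:{C}, JT:{T} ∪→ {C,T}; cost 1
[col 5] ADEFJT: children AEF:{G}, DJT:{C,T} ∪→ {C,G,T}; cost 1
[col 6] AF: children A:{G}, F:{T} ∪→ {G,T}; cost 1
[col 6] AEF: children AF:{G,T}, E:{T} ∩→ {T}; cost 0
[col 6] JT: children J:{A}, T:{G} ∪→ {A,G}; cost 1
[col 6] DJT: children D:{T}, JT:{A,G} ∪→ {A,G,T}; cost 1
[col 6] ADEFJT: children AEF:{T}, DJT:{A,G,T} ∩→ {T}; cost 0
[col 7] AF: children A:{T}, F:{C} ∪→ {C,T}; cost 1
[col 7] AEF: children AF:{C,T}, E:{T} ∩→ {T}; cost 0
[col 7] JT: children J:{G}, T:{G} ∩→ {G}; cost 0
[col 7] DJT: children D:{G}, JT:{G} ∩→ {G}; cost 0
[col 7] ADEFJT: children AEF:{T}, DJT:{G} ∪→ {G,T}; cost 1
per-site changes: [3, 2, 2, 4, 3, 2, 3, 2]; total = 21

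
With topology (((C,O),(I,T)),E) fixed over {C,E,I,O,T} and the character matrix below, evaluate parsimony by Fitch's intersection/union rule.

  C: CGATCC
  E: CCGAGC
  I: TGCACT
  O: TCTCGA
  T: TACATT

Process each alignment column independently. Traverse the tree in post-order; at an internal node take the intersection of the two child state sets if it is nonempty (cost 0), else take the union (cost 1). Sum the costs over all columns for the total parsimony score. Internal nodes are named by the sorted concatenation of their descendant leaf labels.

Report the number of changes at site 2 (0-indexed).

CO@0: {C} ∪ {T} = {C,T} (union, +1)
IT@0: {T} ∩ {T} = {T} (intersection, +0)
CIOT@0: {C,T} ∩ {T} = {T} (intersection, +0)
CEIOT@0: {T} ∪ {C} = {C,T} (union, +1)
CO@1: {G} ∪ {C} = {C,G} (union, +1)
IT@1: {G} ∪ {A} = {A,G} (union, +1)
CIOT@1: {C,G} ∩ {A,G} = {G} (intersection, +0)
CEIOT@1: {G} ∪ {C} = {C,G} (union, +1)
CO@2: {A} ∪ {T} = {A,T} (union, +1)
IT@2: {C} ∩ {C} = {C} (intersection, +0)
CIOT@2: {A,T} ∪ {C} = {A,C,T} (union, +1)
CEIOT@2: {A,C,T} ∪ {G} = {A,C,G,T} (union, +1)
CO@3: {T} ∪ {C} = {C,T} (union, +1)
IT@3: {A} ∩ {A} = {A} (intersection, +0)
CIOT@3: {C,T} ∪ {A} = {A,C,T} (union, +1)
CEIOT@3: {A,C,T} ∩ {A} = {A} (intersection, +0)
CO@4: {C} ∪ {G} = {C,G} (union, +1)
IT@4: {C} ∪ {T} = {C,T} (union, +1)
CIOT@4: {C,G} ∩ {C,T} = {C} (intersection, +0)
CEIOT@4: {C} ∪ {G} = {C,G} (union, +1)
CO@5: {C} ∪ {A} = {A,C} (union, +1)
IT@5: {T} ∩ {T} = {T} (intersection, +0)
CIOT@5: {A,C} ∪ {T} = {A,C,T} (union, +1)
CEIOT@5: {A,C,T} ∩ {C} = {C} (intersection, +0)
per-site changes: [2, 3, 3, 2, 3, 2]; total = 15

3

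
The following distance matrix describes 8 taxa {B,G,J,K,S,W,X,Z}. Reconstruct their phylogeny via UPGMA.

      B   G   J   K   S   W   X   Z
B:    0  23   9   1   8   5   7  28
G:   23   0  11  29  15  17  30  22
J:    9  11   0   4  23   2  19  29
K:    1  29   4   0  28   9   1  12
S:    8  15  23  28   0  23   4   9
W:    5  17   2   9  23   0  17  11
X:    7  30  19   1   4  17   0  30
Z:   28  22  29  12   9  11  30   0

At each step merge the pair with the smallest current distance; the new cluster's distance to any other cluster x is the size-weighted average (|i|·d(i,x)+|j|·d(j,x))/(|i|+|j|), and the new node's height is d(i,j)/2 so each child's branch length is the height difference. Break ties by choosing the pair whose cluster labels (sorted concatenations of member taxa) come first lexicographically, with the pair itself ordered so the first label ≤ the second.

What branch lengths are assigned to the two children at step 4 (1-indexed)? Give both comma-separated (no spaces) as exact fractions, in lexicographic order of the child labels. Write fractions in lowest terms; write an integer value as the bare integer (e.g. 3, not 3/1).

9/2,9/2

iteration 1: select B,K (d=1); attach at lengths (1/2, 1/2); label the merged cluster BK
  updated: d(BK,G)=26, d(BK,J)=13/2, d(BK,S)=18, d(BK,W)=7, d(BK,X)=4, d(BK,Z)=20
iteration 2: select J,W (d=2); attach at lengths (1, 1); label the merged cluster JW
  updated: d(BK,JW)=27/4, d(G,JW)=14, d(JW,S)=23, d(JW,X)=18, d(JW,Z)=20
iteration 3: select BK,X (d=4); attach at lengths (3/2, 2); label the merged cluster BKX
  updated: d(BKX,G)=82/3, d(BKX,JW)=21/2, d(BKX,S)=40/3, d(BKX,Z)=70/3
iteration 4: select S,Z (d=9); attach at lengths (9/2, 9/2); label the merged cluster SZ
  updated: d(BKX,SZ)=55/3, d(G,SZ)=37/2, d(JW,SZ)=43/2
iteration 5: select BKX,JW (d=21/2); attach at lengths (13/4, 17/4); label the merged cluster BJKWX
  updated: d(BJKWX,G)=22, d(BJKWX,SZ)=98/5
iteration 6: select G,SZ (d=37/2); attach at lengths (37/4, 19/4); label the merged cluster GSZ
  updated: d(BJKWX,GSZ)=102/5
iteration 7: select BJKWX,GSZ (d=102/5); attach at lengths (99/20, 19/20); label the merged cluster BGJKSWXZ
final tree: ((((B:1/2,K:1/2):3/2,X:2):13/4,(J:1,W:1):17/4):99/20,(G:37/4,(S:9/2,Z:9/2):19/4):19/20)
total length: 429/10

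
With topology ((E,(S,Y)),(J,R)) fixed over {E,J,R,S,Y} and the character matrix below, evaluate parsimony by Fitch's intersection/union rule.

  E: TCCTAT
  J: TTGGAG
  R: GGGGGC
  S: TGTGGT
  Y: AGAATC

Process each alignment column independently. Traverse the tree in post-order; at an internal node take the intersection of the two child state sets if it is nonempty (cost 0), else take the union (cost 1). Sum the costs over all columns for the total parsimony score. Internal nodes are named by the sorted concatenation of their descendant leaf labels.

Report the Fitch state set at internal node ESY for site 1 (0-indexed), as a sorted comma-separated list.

SY@0: {T} ∪ {A} = {A,T} (union, +1)
ESY@0: {T} ∩ {A,T} = {T} (intersection, +0)
JR@0: {T} ∪ {G} = {G,T} (union, +1)
EJRSY@0: {T} ∩ {G,T} = {T} (intersection, +0)
SY@1: {G} ∩ {G} = {G} (intersection, +0)
ESY@1: {C} ∪ {G} = {C,G} (union, +1)
JR@1: {T} ∪ {G} = {G,T} (union, +1)
EJRSY@1: {C,G} ∩ {G,T} = {G} (intersection, +0)
SY@2: {T} ∪ {A} = {A,T} (union, +1)
ESY@2: {C} ∪ {A,T} = {A,C,T} (union, +1)
JR@2: {G} ∩ {G} = {G} (intersection, +0)
EJRSY@2: {A,C,T} ∪ {G} = {A,C,G,T} (union, +1)
SY@3: {G} ∪ {A} = {A,G} (union, +1)
ESY@3: {T} ∪ {A,G} = {A,G,T} (union, +1)
JR@3: {G} ∩ {G} = {G} (intersection, +0)
EJRSY@3: {A,G,T} ∩ {G} = {G} (intersection, +0)
SY@4: {G} ∪ {T} = {G,T} (union, +1)
ESY@4: {A} ∪ {G,T} = {A,G,T} (union, +1)
JR@4: {A} ∪ {G} = {A,G} (union, +1)
EJRSY@4: {A,G,T} ∩ {A,G} = {A,G} (intersection, +0)
SY@5: {T} ∪ {C} = {C,T} (union, +1)
ESY@5: {T} ∩ {C,T} = {T} (intersection, +0)
JR@5: {G} ∪ {C} = {C,G} (union, +1)
EJRSY@5: {T} ∪ {C,G} = {C,G,T} (union, +1)
per-site changes: [2, 2, 3, 2, 3, 3]; total = 15

C,G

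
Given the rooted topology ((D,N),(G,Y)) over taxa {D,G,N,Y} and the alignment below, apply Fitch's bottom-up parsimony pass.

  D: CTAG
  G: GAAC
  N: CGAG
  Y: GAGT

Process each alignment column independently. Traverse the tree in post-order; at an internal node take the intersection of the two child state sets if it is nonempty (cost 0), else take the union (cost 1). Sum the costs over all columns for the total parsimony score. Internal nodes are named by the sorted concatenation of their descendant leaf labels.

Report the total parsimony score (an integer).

6

[col 0] DN: children D:{C}, N:{C} ∩→ {C}; cost 0
[col 0] GY: children G:{G}, Y:{G} ∩→ {G}; cost 0
[col 0] DGNY: children DN:{C}, GY:{G} ∪→ {C,G}; cost 1
[col 1] DN: children D:{T}, N:{G} ∪→ {G,T}; cost 1
[col 1] GY: children G:{A}, Y:{A} ∩→ {A}; cost 0
[col 1] DGNY: children DN:{G,T}, GY:{A} ∪→ {A,G,T}; cost 1
[col 2] DN: children D:{A}, N:{A} ∩→ {A}; cost 0
[col 2] GY: children G:{A}, Y:{G} ∪→ {A,G}; cost 1
[col 2] DGNY: children DN:{A}, GY:{A,G} ∩→ {A}; cost 0
[col 3] DN: children D:{G}, N:{G} ∩→ {G}; cost 0
[col 3] GY: children G:{C}, Y:{T} ∪→ {C,T}; cost 1
[col 3] DGNY: children DN:{G}, GY:{C,T} ∪→ {C,G,T}; cost 1
per-site changes: [1, 2, 1, 2]; total = 6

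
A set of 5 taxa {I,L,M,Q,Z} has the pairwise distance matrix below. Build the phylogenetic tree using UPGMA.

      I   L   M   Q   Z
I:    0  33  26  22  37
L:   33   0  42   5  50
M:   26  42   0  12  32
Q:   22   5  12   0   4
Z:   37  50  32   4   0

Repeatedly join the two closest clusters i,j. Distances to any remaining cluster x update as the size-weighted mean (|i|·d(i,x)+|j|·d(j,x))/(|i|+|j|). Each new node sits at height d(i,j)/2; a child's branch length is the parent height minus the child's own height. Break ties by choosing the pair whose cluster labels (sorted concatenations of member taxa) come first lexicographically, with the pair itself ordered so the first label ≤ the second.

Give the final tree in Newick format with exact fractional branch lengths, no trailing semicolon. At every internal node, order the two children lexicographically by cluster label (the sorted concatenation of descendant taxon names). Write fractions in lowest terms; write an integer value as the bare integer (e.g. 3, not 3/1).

step 1: merge (Q,Z) at d=4; branch lengths Q→2, Z→2; new cluster QZ
  updated: d(I,QZ)=59/2, d(L,QZ)=55/2, d(M,QZ)=22
step 2: merge (M,QZ) at d=22; branch lengths M→11, QZ→9; new cluster MQZ
  updated: d(I,MQZ)=85/3, d(L,MQZ)=97/3
step 3: merge (I,MQZ) at d=85/3; branch lengths I→85/6, MQZ→19/6; new cluster IMQZ
  updated: d(IMQZ,L)=65/2
step 4: merge (IMQZ,L) at d=65/2; branch lengths IMQZ→25/12, L→65/4; new cluster ILMQZ
final tree: ((I:85/6,(M:11,(Q:2,Z:2):9):19/6):25/12,L:65/4)
total length: 179/3

((I:85/6,(M:11,(Q:2,Z:2):9):19/6):25/12,L:65/4)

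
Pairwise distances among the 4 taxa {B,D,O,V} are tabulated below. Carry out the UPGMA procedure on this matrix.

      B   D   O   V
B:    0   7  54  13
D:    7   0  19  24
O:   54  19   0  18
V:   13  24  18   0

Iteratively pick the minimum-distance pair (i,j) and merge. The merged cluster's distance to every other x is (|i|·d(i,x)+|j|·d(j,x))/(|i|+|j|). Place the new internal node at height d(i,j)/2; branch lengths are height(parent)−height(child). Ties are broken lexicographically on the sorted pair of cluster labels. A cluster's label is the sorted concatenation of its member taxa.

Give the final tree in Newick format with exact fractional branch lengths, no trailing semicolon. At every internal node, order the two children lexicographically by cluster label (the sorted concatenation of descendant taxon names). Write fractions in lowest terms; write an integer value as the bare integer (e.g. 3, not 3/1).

iteration 1: select B,D (d=7); attach at lengths (7/2, 7/2); label the merged cluster BD
  updated: d(BD,O)=73/2, d(BD,V)=37/2
iteration 2: select O,V (d=18); attach at lengths (9, 9); label the merged cluster OV
  updated: d(BD,OV)=55/2
iteration 3: select BD,OV (d=55/2); attach at lengths (41/4, 19/4); label the merged cluster BDOV
final tree: ((B:7/2,D:7/2):41/4,(O:9,V:9):19/4)
total length: 40

((B:7/2,D:7/2):41/4,(O:9,V:9):19/4)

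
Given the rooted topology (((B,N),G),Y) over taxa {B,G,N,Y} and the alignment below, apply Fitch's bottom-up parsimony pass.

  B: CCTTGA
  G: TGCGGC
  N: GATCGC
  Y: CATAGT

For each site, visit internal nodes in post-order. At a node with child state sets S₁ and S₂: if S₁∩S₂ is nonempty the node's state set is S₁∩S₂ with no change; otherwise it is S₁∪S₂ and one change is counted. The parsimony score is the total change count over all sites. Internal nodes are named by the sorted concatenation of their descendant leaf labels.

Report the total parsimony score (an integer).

10

site 0, node BN: B={C} ∪ N={G} → {C,G} (+1)
site 0, node BGN: BN={C,G} ∪ G={T} → {C,G,T} (+1)
site 0, node BGNY: BGN={C,G,T} ∩ Y={C} → {C} (+0)
site 1, node BN: B={C} ∪ N={A} → {A,C} (+1)
site 1, node BGN: BN={A,C} ∪ G={G} → {A,C,G} (+1)
site 1, node BGNY: BGN={A,C,G} ∩ Y={A} → {A} (+0)
site 2, node BN: B={T} ∩ N={T} → {T} (+0)
site 2, node BGN: BN={T} ∪ G={C} → {C,T} (+1)
site 2, node BGNY: BGN={C,T} ∩ Y={T} → {T} (+0)
site 3, node BN: B={T} ∪ N={C} → {C,T} (+1)
site 3, node BGN: BN={C,T} ∪ G={G} → {C,G,T} (+1)
site 3, node BGNY: BGN={C,G,T} ∪ Y={A} → {A,C,G,T} (+1)
site 4, node BN: B={G} ∩ N={G} → {G} (+0)
site 4, node BGN: BN={G} ∩ G={G} → {G} (+0)
site 4, node BGNY: BGN={G} ∩ Y={G} → {G} (+0)
site 5, node BN: B={A} ∪ N={C} → {A,C} (+1)
site 5, node BGN: BN={A,C} ∩ G={C} → {C} (+0)
site 5, node BGNY: BGN={C} ∪ Y={T} → {C,T} (+1)
per-site changes: [2, 2, 1, 3, 0, 2]; total = 10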